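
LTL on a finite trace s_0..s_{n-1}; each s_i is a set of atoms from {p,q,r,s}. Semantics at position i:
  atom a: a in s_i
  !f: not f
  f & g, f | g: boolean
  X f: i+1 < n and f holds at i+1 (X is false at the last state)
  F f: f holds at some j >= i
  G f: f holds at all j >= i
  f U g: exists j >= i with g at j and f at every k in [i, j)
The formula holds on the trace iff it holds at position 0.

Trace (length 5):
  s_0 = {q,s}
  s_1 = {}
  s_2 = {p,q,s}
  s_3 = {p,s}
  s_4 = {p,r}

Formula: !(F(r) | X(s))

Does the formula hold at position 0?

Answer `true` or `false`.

Answer: false

Derivation:
s_0={q,s}: !(F(r) | X(s))=False (F(r) | X(s))=True F(r)=True r=False X(s)=False s=True
s_1={}: !(F(r) | X(s))=False (F(r) | X(s))=True F(r)=True r=False X(s)=True s=False
s_2={p,q,s}: !(F(r) | X(s))=False (F(r) | X(s))=True F(r)=True r=False X(s)=True s=True
s_3={p,s}: !(F(r) | X(s))=False (F(r) | X(s))=True F(r)=True r=False X(s)=False s=True
s_4={p,r}: !(F(r) | X(s))=False (F(r) | X(s))=True F(r)=True r=True X(s)=False s=False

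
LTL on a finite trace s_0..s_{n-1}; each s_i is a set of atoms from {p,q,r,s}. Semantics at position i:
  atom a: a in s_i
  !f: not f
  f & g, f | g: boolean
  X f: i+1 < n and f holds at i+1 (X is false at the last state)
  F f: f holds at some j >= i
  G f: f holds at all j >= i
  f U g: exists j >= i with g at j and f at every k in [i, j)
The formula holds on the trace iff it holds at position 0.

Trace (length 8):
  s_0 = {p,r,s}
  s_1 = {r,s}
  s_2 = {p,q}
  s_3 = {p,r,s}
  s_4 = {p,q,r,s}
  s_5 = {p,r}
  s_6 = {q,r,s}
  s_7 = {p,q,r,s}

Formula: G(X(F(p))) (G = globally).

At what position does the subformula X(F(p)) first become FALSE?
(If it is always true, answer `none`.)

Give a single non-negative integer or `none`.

Answer: 7

Derivation:
s_0={p,r,s}: X(F(p))=True F(p)=True p=True
s_1={r,s}: X(F(p))=True F(p)=True p=False
s_2={p,q}: X(F(p))=True F(p)=True p=True
s_3={p,r,s}: X(F(p))=True F(p)=True p=True
s_4={p,q,r,s}: X(F(p))=True F(p)=True p=True
s_5={p,r}: X(F(p))=True F(p)=True p=True
s_6={q,r,s}: X(F(p))=True F(p)=True p=False
s_7={p,q,r,s}: X(F(p))=False F(p)=True p=True
G(X(F(p))) holds globally = False
First violation at position 7.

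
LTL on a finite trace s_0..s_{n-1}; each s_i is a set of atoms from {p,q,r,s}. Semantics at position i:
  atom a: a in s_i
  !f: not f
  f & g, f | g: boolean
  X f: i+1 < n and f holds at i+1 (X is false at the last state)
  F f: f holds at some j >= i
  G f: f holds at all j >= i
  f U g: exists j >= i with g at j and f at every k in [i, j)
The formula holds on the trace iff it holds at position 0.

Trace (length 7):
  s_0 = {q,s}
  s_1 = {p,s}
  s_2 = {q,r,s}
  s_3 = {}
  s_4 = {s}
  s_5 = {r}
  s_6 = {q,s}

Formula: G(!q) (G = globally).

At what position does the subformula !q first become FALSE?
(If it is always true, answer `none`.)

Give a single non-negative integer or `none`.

s_0={q,s}: !q=False q=True
s_1={p,s}: !q=True q=False
s_2={q,r,s}: !q=False q=True
s_3={}: !q=True q=False
s_4={s}: !q=True q=False
s_5={r}: !q=True q=False
s_6={q,s}: !q=False q=True
G(!q) holds globally = False
First violation at position 0.

Answer: 0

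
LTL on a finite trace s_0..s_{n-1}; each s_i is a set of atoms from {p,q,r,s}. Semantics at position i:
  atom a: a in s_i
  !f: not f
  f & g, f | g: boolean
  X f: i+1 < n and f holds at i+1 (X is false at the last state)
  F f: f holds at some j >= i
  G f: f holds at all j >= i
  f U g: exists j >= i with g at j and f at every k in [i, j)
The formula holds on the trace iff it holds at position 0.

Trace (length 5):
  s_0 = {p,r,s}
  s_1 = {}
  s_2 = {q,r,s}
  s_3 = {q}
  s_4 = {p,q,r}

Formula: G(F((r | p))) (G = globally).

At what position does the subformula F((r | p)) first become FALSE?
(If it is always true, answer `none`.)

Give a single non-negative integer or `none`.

s_0={p,r,s}: F((r | p))=True (r | p)=True r=True p=True
s_1={}: F((r | p))=True (r | p)=False r=False p=False
s_2={q,r,s}: F((r | p))=True (r | p)=True r=True p=False
s_3={q}: F((r | p))=True (r | p)=False r=False p=False
s_4={p,q,r}: F((r | p))=True (r | p)=True r=True p=True
G(F((r | p))) holds globally = True
No violation — formula holds at every position.

Answer: none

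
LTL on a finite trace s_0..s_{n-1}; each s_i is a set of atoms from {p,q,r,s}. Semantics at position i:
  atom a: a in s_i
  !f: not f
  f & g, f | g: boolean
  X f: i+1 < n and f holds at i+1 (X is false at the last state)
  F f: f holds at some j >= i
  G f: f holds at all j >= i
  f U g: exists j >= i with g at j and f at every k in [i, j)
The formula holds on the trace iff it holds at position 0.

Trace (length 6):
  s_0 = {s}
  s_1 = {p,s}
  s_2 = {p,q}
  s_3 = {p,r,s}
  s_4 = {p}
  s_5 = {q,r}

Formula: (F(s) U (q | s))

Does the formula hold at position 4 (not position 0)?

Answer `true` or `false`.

s_0={s}: (F(s) U (q | s))=True F(s)=True s=True (q | s)=True q=False
s_1={p,s}: (F(s) U (q | s))=True F(s)=True s=True (q | s)=True q=False
s_2={p,q}: (F(s) U (q | s))=True F(s)=True s=False (q | s)=True q=True
s_3={p,r,s}: (F(s) U (q | s))=True F(s)=True s=True (q | s)=True q=False
s_4={p}: (F(s) U (q | s))=False F(s)=False s=False (q | s)=False q=False
s_5={q,r}: (F(s) U (q | s))=True F(s)=False s=False (q | s)=True q=True
Evaluating at position 4: result = False

Answer: false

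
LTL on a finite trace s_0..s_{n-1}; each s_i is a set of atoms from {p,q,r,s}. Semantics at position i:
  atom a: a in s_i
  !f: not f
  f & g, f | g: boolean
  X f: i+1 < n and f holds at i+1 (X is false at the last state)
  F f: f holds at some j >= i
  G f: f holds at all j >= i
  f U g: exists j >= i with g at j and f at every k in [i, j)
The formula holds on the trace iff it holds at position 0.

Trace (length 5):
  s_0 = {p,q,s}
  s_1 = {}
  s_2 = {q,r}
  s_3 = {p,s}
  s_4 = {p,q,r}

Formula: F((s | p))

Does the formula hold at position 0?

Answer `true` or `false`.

Answer: true

Derivation:
s_0={p,q,s}: F((s | p))=True (s | p)=True s=True p=True
s_1={}: F((s | p))=True (s | p)=False s=False p=False
s_2={q,r}: F((s | p))=True (s | p)=False s=False p=False
s_3={p,s}: F((s | p))=True (s | p)=True s=True p=True
s_4={p,q,r}: F((s | p))=True (s | p)=True s=False p=True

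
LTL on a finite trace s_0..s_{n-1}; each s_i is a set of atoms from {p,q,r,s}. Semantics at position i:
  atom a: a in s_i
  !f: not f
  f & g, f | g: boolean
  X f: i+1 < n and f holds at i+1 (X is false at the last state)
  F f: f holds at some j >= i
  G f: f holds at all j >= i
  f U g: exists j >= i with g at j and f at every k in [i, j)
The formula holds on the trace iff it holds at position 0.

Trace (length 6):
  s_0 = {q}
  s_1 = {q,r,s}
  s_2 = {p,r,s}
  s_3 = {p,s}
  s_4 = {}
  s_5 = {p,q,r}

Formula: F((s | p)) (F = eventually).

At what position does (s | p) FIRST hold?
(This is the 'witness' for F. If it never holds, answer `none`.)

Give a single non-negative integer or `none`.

Answer: 1

Derivation:
s_0={q}: (s | p)=False s=False p=False
s_1={q,r,s}: (s | p)=True s=True p=False
s_2={p,r,s}: (s | p)=True s=True p=True
s_3={p,s}: (s | p)=True s=True p=True
s_4={}: (s | p)=False s=False p=False
s_5={p,q,r}: (s | p)=True s=False p=True
F((s | p)) holds; first witness at position 1.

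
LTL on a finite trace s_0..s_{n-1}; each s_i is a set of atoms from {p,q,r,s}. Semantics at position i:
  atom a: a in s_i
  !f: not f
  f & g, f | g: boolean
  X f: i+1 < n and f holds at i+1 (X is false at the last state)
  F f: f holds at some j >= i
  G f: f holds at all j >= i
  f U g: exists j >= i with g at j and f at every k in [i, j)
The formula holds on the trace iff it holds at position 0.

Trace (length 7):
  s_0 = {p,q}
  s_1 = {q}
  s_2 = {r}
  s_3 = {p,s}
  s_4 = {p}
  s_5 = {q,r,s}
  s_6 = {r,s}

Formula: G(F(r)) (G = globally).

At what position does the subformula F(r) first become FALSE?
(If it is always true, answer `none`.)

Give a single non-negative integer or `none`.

Answer: none

Derivation:
s_0={p,q}: F(r)=True r=False
s_1={q}: F(r)=True r=False
s_2={r}: F(r)=True r=True
s_3={p,s}: F(r)=True r=False
s_4={p}: F(r)=True r=False
s_5={q,r,s}: F(r)=True r=True
s_6={r,s}: F(r)=True r=True
G(F(r)) holds globally = True
No violation — formula holds at every position.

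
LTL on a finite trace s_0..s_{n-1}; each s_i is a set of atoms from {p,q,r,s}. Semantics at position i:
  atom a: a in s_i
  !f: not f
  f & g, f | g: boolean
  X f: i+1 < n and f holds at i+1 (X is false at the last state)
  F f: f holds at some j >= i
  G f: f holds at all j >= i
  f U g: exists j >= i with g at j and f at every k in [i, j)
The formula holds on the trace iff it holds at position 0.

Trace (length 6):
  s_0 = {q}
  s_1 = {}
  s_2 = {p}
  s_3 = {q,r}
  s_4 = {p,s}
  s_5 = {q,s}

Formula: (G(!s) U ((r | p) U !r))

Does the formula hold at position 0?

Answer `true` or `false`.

s_0={q}: (G(!s) U ((r | p) U !r))=True G(!s)=False !s=True s=False ((r | p) U !r)=True (r | p)=False r=False p=False !r=True
s_1={}: (G(!s) U ((r | p) U !r))=True G(!s)=False !s=True s=False ((r | p) U !r)=True (r | p)=False r=False p=False !r=True
s_2={p}: (G(!s) U ((r | p) U !r))=True G(!s)=False !s=True s=False ((r | p) U !r)=True (r | p)=True r=False p=True !r=True
s_3={q,r}: (G(!s) U ((r | p) U !r))=True G(!s)=False !s=True s=False ((r | p) U !r)=True (r | p)=True r=True p=False !r=False
s_4={p,s}: (G(!s) U ((r | p) U !r))=True G(!s)=False !s=False s=True ((r | p) U !r)=True (r | p)=True r=False p=True !r=True
s_5={q,s}: (G(!s) U ((r | p) U !r))=True G(!s)=False !s=False s=True ((r | p) U !r)=True (r | p)=False r=False p=False !r=True

Answer: true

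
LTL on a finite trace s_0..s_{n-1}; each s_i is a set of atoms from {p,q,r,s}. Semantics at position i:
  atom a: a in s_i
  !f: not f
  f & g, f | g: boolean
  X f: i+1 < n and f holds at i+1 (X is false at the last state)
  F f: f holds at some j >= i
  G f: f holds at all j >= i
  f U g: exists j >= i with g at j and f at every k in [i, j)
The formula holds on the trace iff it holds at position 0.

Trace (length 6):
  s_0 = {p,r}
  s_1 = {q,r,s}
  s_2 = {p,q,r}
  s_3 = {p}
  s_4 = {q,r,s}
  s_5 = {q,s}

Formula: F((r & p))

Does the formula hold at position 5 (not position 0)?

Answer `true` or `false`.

s_0={p,r}: F((r & p))=True (r & p)=True r=True p=True
s_1={q,r,s}: F((r & p))=True (r & p)=False r=True p=False
s_2={p,q,r}: F((r & p))=True (r & p)=True r=True p=True
s_3={p}: F((r & p))=False (r & p)=False r=False p=True
s_4={q,r,s}: F((r & p))=False (r & p)=False r=True p=False
s_5={q,s}: F((r & p))=False (r & p)=False r=False p=False
Evaluating at position 5: result = False

Answer: false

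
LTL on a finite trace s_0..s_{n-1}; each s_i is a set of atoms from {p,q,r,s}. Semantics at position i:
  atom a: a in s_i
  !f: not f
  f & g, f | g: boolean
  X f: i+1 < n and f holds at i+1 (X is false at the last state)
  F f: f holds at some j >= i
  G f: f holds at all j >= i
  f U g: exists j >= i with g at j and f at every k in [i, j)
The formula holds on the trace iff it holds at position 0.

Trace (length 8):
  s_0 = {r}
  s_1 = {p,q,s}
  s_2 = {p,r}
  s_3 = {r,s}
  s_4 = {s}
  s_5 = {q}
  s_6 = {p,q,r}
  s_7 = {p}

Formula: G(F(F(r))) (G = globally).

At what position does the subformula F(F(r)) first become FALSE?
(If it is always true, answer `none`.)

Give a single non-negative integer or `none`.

Answer: 7

Derivation:
s_0={r}: F(F(r))=True F(r)=True r=True
s_1={p,q,s}: F(F(r))=True F(r)=True r=False
s_2={p,r}: F(F(r))=True F(r)=True r=True
s_3={r,s}: F(F(r))=True F(r)=True r=True
s_4={s}: F(F(r))=True F(r)=True r=False
s_5={q}: F(F(r))=True F(r)=True r=False
s_6={p,q,r}: F(F(r))=True F(r)=True r=True
s_7={p}: F(F(r))=False F(r)=False r=False
G(F(F(r))) holds globally = False
First violation at position 7.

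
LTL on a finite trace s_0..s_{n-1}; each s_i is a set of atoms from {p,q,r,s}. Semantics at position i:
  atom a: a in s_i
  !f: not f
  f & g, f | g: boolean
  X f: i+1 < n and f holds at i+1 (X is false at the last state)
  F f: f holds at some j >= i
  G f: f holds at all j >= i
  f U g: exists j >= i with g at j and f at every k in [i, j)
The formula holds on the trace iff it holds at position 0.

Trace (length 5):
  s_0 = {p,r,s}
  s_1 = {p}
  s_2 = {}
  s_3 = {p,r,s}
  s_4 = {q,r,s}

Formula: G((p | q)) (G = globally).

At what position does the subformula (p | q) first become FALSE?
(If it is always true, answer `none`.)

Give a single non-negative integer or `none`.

s_0={p,r,s}: (p | q)=True p=True q=False
s_1={p}: (p | q)=True p=True q=False
s_2={}: (p | q)=False p=False q=False
s_3={p,r,s}: (p | q)=True p=True q=False
s_4={q,r,s}: (p | q)=True p=False q=True
G((p | q)) holds globally = False
First violation at position 2.

Answer: 2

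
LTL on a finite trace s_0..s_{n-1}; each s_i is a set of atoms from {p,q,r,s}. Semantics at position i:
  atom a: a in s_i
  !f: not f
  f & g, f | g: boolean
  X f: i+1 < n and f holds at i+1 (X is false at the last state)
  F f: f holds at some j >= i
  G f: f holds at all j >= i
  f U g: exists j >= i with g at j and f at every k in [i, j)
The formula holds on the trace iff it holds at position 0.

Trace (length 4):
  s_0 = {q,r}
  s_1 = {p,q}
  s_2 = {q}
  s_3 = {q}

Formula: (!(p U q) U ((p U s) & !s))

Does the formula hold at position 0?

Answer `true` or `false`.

Answer: false

Derivation:
s_0={q,r}: (!(p U q) U ((p U s) & !s))=False !(p U q)=False (p U q)=True p=False q=True ((p U s) & !s)=False (p U s)=False s=False !s=True
s_1={p,q}: (!(p U q) U ((p U s) & !s))=False !(p U q)=False (p U q)=True p=True q=True ((p U s) & !s)=False (p U s)=False s=False !s=True
s_2={q}: (!(p U q) U ((p U s) & !s))=False !(p U q)=False (p U q)=True p=False q=True ((p U s) & !s)=False (p U s)=False s=False !s=True
s_3={q}: (!(p U q) U ((p U s) & !s))=False !(p U q)=False (p U q)=True p=False q=True ((p U s) & !s)=False (p U s)=False s=False !s=True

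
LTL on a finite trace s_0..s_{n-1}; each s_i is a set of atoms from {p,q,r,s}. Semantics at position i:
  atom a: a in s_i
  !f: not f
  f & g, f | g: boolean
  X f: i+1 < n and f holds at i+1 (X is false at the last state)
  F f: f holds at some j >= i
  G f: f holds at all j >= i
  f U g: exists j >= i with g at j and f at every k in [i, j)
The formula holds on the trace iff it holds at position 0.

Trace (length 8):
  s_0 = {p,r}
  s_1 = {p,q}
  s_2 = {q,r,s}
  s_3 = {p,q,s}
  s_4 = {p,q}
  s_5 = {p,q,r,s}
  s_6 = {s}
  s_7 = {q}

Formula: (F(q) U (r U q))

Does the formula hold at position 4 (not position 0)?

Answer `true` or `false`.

Answer: true

Derivation:
s_0={p,r}: (F(q) U (r U q))=True F(q)=True q=False (r U q)=True r=True
s_1={p,q}: (F(q) U (r U q))=True F(q)=True q=True (r U q)=True r=False
s_2={q,r,s}: (F(q) U (r U q))=True F(q)=True q=True (r U q)=True r=True
s_3={p,q,s}: (F(q) U (r U q))=True F(q)=True q=True (r U q)=True r=False
s_4={p,q}: (F(q) U (r U q))=True F(q)=True q=True (r U q)=True r=False
s_5={p,q,r,s}: (F(q) U (r U q))=True F(q)=True q=True (r U q)=True r=True
s_6={s}: (F(q) U (r U q))=True F(q)=True q=False (r U q)=False r=False
s_7={q}: (F(q) U (r U q))=True F(q)=True q=True (r U q)=True r=False
Evaluating at position 4: result = True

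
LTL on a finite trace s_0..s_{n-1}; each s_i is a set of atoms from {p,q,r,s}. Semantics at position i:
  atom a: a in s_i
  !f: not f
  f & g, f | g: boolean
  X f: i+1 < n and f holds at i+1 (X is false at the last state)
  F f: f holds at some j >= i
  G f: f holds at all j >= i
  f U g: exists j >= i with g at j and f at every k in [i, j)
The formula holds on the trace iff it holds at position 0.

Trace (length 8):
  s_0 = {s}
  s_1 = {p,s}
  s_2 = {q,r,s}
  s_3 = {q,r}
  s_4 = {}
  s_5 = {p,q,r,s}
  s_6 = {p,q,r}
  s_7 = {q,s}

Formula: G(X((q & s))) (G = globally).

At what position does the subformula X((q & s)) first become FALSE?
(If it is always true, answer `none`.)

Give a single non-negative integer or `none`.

Answer: 0

Derivation:
s_0={s}: X((q & s))=False (q & s)=False q=False s=True
s_1={p,s}: X((q & s))=True (q & s)=False q=False s=True
s_2={q,r,s}: X((q & s))=False (q & s)=True q=True s=True
s_3={q,r}: X((q & s))=False (q & s)=False q=True s=False
s_4={}: X((q & s))=True (q & s)=False q=False s=False
s_5={p,q,r,s}: X((q & s))=False (q & s)=True q=True s=True
s_6={p,q,r}: X((q & s))=True (q & s)=False q=True s=False
s_7={q,s}: X((q & s))=False (q & s)=True q=True s=True
G(X((q & s))) holds globally = False
First violation at position 0.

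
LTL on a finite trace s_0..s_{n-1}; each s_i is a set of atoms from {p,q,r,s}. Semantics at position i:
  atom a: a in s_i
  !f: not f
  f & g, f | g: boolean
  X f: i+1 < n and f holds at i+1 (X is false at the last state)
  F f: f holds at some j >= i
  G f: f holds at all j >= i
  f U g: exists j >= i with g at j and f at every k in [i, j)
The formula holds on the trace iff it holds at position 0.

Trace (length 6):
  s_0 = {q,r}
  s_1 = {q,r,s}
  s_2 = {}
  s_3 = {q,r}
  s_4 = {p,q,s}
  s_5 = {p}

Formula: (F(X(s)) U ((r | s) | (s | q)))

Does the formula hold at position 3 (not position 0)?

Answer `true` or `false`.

s_0={q,r}: (F(X(s)) U ((r | s) | (s | q)))=True F(X(s))=True X(s)=True s=False ((r | s) | (s | q))=True (r | s)=True r=True (s | q)=True q=True
s_1={q,r,s}: (F(X(s)) U ((r | s) | (s | q)))=True F(X(s))=True X(s)=False s=True ((r | s) | (s | q))=True (r | s)=True r=True (s | q)=True q=True
s_2={}: (F(X(s)) U ((r | s) | (s | q)))=True F(X(s))=True X(s)=False s=False ((r | s) | (s | q))=False (r | s)=False r=False (s | q)=False q=False
s_3={q,r}: (F(X(s)) U ((r | s) | (s | q)))=True F(X(s))=True X(s)=True s=False ((r | s) | (s | q))=True (r | s)=True r=True (s | q)=True q=True
s_4={p,q,s}: (F(X(s)) U ((r | s) | (s | q)))=True F(X(s))=False X(s)=False s=True ((r | s) | (s | q))=True (r | s)=True r=False (s | q)=True q=True
s_5={p}: (F(X(s)) U ((r | s) | (s | q)))=False F(X(s))=False X(s)=False s=False ((r | s) | (s | q))=False (r | s)=False r=False (s | q)=False q=False
Evaluating at position 3: result = True

Answer: true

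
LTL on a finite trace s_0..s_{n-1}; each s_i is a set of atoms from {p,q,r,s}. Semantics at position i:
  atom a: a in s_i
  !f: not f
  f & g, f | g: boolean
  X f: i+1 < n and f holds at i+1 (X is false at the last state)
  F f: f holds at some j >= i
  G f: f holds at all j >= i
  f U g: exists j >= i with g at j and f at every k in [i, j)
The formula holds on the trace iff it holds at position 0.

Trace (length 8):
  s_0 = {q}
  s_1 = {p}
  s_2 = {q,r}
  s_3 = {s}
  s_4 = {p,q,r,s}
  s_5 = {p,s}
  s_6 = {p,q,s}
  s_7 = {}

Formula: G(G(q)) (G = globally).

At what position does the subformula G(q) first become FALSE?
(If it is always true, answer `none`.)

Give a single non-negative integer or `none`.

Answer: 0

Derivation:
s_0={q}: G(q)=False q=True
s_1={p}: G(q)=False q=False
s_2={q,r}: G(q)=False q=True
s_3={s}: G(q)=False q=False
s_4={p,q,r,s}: G(q)=False q=True
s_5={p,s}: G(q)=False q=False
s_6={p,q,s}: G(q)=False q=True
s_7={}: G(q)=False q=False
G(G(q)) holds globally = False
First violation at position 0.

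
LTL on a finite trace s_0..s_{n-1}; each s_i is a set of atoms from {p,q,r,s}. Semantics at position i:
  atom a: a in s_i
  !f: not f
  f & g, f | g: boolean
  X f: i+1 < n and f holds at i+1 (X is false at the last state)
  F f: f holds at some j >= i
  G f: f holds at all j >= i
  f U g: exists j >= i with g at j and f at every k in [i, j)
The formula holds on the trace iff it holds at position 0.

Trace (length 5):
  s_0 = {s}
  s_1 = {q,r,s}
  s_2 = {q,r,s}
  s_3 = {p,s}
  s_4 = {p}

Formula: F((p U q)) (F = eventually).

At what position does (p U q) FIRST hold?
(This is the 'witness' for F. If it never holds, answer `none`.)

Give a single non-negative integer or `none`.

Answer: 1

Derivation:
s_0={s}: (p U q)=False p=False q=False
s_1={q,r,s}: (p U q)=True p=False q=True
s_2={q,r,s}: (p U q)=True p=False q=True
s_3={p,s}: (p U q)=False p=True q=False
s_4={p}: (p U q)=False p=True q=False
F((p U q)) holds; first witness at position 1.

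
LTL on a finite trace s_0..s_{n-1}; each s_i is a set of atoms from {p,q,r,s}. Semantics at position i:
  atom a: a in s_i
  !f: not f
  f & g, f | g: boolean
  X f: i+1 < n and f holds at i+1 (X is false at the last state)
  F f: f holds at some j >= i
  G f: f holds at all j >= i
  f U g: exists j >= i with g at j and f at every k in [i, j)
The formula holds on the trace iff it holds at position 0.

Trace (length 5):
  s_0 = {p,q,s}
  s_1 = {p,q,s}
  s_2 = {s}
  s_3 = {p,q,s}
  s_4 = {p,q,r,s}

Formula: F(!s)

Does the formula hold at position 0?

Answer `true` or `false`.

Answer: false

Derivation:
s_0={p,q,s}: F(!s)=False !s=False s=True
s_1={p,q,s}: F(!s)=False !s=False s=True
s_2={s}: F(!s)=False !s=False s=True
s_3={p,q,s}: F(!s)=False !s=False s=True
s_4={p,q,r,s}: F(!s)=False !s=False s=True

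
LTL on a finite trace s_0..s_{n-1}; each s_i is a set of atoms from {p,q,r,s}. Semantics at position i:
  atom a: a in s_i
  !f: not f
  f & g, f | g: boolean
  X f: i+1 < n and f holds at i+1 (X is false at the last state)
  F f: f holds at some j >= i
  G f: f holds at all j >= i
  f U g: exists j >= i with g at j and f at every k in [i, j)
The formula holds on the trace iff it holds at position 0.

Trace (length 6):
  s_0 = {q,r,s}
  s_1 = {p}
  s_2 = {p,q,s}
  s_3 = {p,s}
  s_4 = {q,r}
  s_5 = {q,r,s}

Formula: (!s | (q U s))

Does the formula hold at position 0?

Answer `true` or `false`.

Answer: true

Derivation:
s_0={q,r,s}: (!s | (q U s))=True !s=False s=True (q U s)=True q=True
s_1={p}: (!s | (q U s))=True !s=True s=False (q U s)=False q=False
s_2={p,q,s}: (!s | (q U s))=True !s=False s=True (q U s)=True q=True
s_3={p,s}: (!s | (q U s))=True !s=False s=True (q U s)=True q=False
s_4={q,r}: (!s | (q U s))=True !s=True s=False (q U s)=True q=True
s_5={q,r,s}: (!s | (q U s))=True !s=False s=True (q U s)=True q=True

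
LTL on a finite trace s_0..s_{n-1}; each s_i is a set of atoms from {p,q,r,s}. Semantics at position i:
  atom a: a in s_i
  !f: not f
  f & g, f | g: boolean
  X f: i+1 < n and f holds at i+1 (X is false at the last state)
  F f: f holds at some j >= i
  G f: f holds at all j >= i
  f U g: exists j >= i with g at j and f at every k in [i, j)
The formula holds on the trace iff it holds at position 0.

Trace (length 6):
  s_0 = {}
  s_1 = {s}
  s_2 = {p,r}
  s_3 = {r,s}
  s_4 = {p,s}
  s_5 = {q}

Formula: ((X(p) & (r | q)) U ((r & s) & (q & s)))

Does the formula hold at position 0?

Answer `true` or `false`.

Answer: false

Derivation:
s_0={}: ((X(p) & (r | q)) U ((r & s) & (q & s)))=False (X(p) & (r | q))=False X(p)=False p=False (r | q)=False r=False q=False ((r & s) & (q & s))=False (r & s)=False s=False (q & s)=False
s_1={s}: ((X(p) & (r | q)) U ((r & s) & (q & s)))=False (X(p) & (r | q))=False X(p)=True p=False (r | q)=False r=False q=False ((r & s) & (q & s))=False (r & s)=False s=True (q & s)=False
s_2={p,r}: ((X(p) & (r | q)) U ((r & s) & (q & s)))=False (X(p) & (r | q))=False X(p)=False p=True (r | q)=True r=True q=False ((r & s) & (q & s))=False (r & s)=False s=False (q & s)=False
s_3={r,s}: ((X(p) & (r | q)) U ((r & s) & (q & s)))=False (X(p) & (r | q))=True X(p)=True p=False (r | q)=True r=True q=False ((r & s) & (q & s))=False (r & s)=True s=True (q & s)=False
s_4={p,s}: ((X(p) & (r | q)) U ((r & s) & (q & s)))=False (X(p) & (r | q))=False X(p)=False p=True (r | q)=False r=False q=False ((r & s) & (q & s))=False (r & s)=False s=True (q & s)=False
s_5={q}: ((X(p) & (r | q)) U ((r & s) & (q & s)))=False (X(p) & (r | q))=False X(p)=False p=False (r | q)=True r=False q=True ((r & s) & (q & s))=False (r & s)=False s=False (q & s)=False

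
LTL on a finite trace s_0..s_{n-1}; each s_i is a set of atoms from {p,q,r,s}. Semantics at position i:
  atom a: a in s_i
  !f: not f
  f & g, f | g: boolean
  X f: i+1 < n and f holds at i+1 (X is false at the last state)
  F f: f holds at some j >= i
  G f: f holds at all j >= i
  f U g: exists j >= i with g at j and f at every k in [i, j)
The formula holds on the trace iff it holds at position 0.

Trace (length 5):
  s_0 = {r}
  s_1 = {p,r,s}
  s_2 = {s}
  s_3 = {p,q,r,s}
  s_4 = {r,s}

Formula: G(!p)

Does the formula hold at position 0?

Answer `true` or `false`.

Answer: false

Derivation:
s_0={r}: G(!p)=False !p=True p=False
s_1={p,r,s}: G(!p)=False !p=False p=True
s_2={s}: G(!p)=False !p=True p=False
s_3={p,q,r,s}: G(!p)=False !p=False p=True
s_4={r,s}: G(!p)=True !p=True p=False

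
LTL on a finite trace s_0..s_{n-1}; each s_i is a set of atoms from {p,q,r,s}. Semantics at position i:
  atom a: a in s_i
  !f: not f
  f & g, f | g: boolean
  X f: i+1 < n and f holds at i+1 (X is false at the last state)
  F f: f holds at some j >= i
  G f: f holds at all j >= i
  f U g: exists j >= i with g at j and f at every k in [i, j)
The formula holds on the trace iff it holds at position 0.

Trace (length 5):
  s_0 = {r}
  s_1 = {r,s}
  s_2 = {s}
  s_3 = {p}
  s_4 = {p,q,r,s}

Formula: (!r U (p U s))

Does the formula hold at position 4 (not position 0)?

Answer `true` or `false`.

s_0={r}: (!r U (p U s))=False !r=False r=True (p U s)=False p=False s=False
s_1={r,s}: (!r U (p U s))=True !r=False r=True (p U s)=True p=False s=True
s_2={s}: (!r U (p U s))=True !r=True r=False (p U s)=True p=False s=True
s_3={p}: (!r U (p U s))=True !r=True r=False (p U s)=True p=True s=False
s_4={p,q,r,s}: (!r U (p U s))=True !r=False r=True (p U s)=True p=True s=True
Evaluating at position 4: result = True

Answer: true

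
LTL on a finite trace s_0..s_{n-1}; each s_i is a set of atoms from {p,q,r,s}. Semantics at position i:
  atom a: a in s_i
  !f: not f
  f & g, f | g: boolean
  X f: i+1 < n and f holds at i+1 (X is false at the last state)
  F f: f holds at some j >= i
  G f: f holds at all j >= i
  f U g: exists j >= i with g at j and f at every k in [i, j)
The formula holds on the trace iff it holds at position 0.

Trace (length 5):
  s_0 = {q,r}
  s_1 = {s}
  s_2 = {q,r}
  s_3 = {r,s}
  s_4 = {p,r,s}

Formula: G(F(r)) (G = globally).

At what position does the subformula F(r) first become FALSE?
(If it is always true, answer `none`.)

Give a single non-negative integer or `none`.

s_0={q,r}: F(r)=True r=True
s_1={s}: F(r)=True r=False
s_2={q,r}: F(r)=True r=True
s_3={r,s}: F(r)=True r=True
s_4={p,r,s}: F(r)=True r=True
G(F(r)) holds globally = True
No violation — formula holds at every position.

Answer: none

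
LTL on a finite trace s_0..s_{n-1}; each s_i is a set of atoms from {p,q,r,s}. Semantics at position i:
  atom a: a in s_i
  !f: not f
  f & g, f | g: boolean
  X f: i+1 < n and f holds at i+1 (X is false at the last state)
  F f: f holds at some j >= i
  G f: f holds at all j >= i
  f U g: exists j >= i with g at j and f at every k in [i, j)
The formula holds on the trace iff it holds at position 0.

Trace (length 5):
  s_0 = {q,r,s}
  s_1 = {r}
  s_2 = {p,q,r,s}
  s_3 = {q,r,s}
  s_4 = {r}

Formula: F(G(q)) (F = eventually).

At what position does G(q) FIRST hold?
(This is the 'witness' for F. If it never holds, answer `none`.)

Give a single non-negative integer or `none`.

Answer: none

Derivation:
s_0={q,r,s}: G(q)=False q=True
s_1={r}: G(q)=False q=False
s_2={p,q,r,s}: G(q)=False q=True
s_3={q,r,s}: G(q)=False q=True
s_4={r}: G(q)=False q=False
F(G(q)) does not hold (no witness exists).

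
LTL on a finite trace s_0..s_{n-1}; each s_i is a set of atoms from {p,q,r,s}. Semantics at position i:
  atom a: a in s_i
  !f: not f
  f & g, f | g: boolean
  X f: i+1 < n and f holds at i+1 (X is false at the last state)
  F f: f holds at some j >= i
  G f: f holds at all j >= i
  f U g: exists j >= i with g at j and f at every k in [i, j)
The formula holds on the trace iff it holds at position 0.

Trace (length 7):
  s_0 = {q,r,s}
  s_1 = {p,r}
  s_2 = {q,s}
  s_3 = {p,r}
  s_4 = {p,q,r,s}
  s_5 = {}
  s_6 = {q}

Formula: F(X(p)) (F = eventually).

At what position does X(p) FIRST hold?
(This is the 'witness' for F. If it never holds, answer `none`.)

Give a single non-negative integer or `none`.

s_0={q,r,s}: X(p)=True p=False
s_1={p,r}: X(p)=False p=True
s_2={q,s}: X(p)=True p=False
s_3={p,r}: X(p)=True p=True
s_4={p,q,r,s}: X(p)=False p=True
s_5={}: X(p)=False p=False
s_6={q}: X(p)=False p=False
F(X(p)) holds; first witness at position 0.

Answer: 0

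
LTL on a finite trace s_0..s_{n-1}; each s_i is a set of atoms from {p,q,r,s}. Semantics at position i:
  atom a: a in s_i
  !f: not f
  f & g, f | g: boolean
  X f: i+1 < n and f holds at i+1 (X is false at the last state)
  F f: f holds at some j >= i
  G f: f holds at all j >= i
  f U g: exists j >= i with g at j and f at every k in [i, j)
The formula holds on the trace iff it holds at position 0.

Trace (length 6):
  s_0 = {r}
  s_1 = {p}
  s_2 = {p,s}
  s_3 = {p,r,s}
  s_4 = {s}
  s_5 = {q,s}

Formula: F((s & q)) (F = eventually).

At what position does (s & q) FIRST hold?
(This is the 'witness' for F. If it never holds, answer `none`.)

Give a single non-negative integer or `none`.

Answer: 5

Derivation:
s_0={r}: (s & q)=False s=False q=False
s_1={p}: (s & q)=False s=False q=False
s_2={p,s}: (s & q)=False s=True q=False
s_3={p,r,s}: (s & q)=False s=True q=False
s_4={s}: (s & q)=False s=True q=False
s_5={q,s}: (s & q)=True s=True q=True
F((s & q)) holds; first witness at position 5.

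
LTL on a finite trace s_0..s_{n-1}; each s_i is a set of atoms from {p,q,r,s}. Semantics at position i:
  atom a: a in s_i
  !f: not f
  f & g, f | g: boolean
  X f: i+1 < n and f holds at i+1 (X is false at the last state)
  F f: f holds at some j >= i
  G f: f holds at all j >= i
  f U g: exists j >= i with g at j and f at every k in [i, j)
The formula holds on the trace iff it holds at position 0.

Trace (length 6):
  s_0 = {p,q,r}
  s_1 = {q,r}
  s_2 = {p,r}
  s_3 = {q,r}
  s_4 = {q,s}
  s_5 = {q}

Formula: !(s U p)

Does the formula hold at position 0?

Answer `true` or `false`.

Answer: false

Derivation:
s_0={p,q,r}: !(s U p)=False (s U p)=True s=False p=True
s_1={q,r}: !(s U p)=True (s U p)=False s=False p=False
s_2={p,r}: !(s U p)=False (s U p)=True s=False p=True
s_3={q,r}: !(s U p)=True (s U p)=False s=False p=False
s_4={q,s}: !(s U p)=True (s U p)=False s=True p=False
s_5={q}: !(s U p)=True (s U p)=False s=False p=False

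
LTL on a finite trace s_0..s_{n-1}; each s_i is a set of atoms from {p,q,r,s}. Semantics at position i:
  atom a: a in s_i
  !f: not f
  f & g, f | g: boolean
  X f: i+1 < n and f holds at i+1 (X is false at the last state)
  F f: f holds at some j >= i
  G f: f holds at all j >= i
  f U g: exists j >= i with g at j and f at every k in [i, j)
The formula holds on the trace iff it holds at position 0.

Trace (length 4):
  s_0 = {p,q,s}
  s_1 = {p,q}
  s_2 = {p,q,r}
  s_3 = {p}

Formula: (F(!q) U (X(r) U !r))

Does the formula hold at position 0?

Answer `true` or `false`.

s_0={p,q,s}: (F(!q) U (X(r) U !r))=True F(!q)=True !q=False q=True (X(r) U !r)=True X(r)=False r=False !r=True
s_1={p,q}: (F(!q) U (X(r) U !r))=True F(!q)=True !q=False q=True (X(r) U !r)=True X(r)=True r=False !r=True
s_2={p,q,r}: (F(!q) U (X(r) U !r))=True F(!q)=True !q=False q=True (X(r) U !r)=False X(r)=False r=True !r=False
s_3={p}: (F(!q) U (X(r) U !r))=True F(!q)=True !q=True q=False (X(r) U !r)=True X(r)=False r=False !r=True

Answer: true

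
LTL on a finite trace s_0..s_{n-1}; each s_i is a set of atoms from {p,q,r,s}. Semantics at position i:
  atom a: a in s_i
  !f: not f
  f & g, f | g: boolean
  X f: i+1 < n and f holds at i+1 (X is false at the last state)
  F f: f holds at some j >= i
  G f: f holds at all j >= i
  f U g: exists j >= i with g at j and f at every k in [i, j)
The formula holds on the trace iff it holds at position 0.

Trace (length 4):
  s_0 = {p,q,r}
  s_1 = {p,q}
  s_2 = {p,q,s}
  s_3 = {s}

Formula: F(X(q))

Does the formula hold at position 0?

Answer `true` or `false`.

s_0={p,q,r}: F(X(q))=True X(q)=True q=True
s_1={p,q}: F(X(q))=True X(q)=True q=True
s_2={p,q,s}: F(X(q))=False X(q)=False q=True
s_3={s}: F(X(q))=False X(q)=False q=False

Answer: true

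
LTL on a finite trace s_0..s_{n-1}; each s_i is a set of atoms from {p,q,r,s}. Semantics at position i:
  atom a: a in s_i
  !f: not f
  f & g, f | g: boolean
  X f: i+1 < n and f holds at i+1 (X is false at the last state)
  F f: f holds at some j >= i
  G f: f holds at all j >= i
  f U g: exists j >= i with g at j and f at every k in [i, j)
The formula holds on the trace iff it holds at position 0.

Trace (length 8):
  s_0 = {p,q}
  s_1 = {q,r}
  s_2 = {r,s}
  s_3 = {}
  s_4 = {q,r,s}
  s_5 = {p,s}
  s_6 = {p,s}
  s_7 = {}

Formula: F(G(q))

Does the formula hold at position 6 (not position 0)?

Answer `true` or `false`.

s_0={p,q}: F(G(q))=False G(q)=False q=True
s_1={q,r}: F(G(q))=False G(q)=False q=True
s_2={r,s}: F(G(q))=False G(q)=False q=False
s_3={}: F(G(q))=False G(q)=False q=False
s_4={q,r,s}: F(G(q))=False G(q)=False q=True
s_5={p,s}: F(G(q))=False G(q)=False q=False
s_6={p,s}: F(G(q))=False G(q)=False q=False
s_7={}: F(G(q))=False G(q)=False q=False
Evaluating at position 6: result = False

Answer: false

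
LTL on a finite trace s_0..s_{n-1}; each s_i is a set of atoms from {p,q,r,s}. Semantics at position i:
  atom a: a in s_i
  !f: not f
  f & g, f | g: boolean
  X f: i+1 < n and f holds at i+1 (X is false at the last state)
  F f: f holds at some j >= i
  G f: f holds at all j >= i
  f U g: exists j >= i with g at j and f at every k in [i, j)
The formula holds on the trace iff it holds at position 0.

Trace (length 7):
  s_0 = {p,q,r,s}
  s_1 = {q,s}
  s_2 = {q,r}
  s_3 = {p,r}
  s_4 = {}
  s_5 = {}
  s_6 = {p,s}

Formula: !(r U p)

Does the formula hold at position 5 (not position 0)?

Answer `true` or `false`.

s_0={p,q,r,s}: !(r U p)=False (r U p)=True r=True p=True
s_1={q,s}: !(r U p)=True (r U p)=False r=False p=False
s_2={q,r}: !(r U p)=False (r U p)=True r=True p=False
s_3={p,r}: !(r U p)=False (r U p)=True r=True p=True
s_4={}: !(r U p)=True (r U p)=False r=False p=False
s_5={}: !(r U p)=True (r U p)=False r=False p=False
s_6={p,s}: !(r U p)=False (r U p)=True r=False p=True
Evaluating at position 5: result = True

Answer: true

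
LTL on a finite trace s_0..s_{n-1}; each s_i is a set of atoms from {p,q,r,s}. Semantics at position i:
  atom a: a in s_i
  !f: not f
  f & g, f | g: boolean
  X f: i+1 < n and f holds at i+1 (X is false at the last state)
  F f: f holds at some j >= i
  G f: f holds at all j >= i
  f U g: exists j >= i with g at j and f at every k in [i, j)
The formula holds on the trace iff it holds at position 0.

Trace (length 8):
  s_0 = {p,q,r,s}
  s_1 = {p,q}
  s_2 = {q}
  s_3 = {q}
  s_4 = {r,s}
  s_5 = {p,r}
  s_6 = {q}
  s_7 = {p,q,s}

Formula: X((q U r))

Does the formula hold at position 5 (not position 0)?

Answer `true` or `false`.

s_0={p,q,r,s}: X((q U r))=True (q U r)=True q=True r=True
s_1={p,q}: X((q U r))=True (q U r)=True q=True r=False
s_2={q}: X((q U r))=True (q U r)=True q=True r=False
s_3={q}: X((q U r))=True (q U r)=True q=True r=False
s_4={r,s}: X((q U r))=True (q U r)=True q=False r=True
s_5={p,r}: X((q U r))=False (q U r)=True q=False r=True
s_6={q}: X((q U r))=False (q U r)=False q=True r=False
s_7={p,q,s}: X((q U r))=False (q U r)=False q=True r=False
Evaluating at position 5: result = False

Answer: false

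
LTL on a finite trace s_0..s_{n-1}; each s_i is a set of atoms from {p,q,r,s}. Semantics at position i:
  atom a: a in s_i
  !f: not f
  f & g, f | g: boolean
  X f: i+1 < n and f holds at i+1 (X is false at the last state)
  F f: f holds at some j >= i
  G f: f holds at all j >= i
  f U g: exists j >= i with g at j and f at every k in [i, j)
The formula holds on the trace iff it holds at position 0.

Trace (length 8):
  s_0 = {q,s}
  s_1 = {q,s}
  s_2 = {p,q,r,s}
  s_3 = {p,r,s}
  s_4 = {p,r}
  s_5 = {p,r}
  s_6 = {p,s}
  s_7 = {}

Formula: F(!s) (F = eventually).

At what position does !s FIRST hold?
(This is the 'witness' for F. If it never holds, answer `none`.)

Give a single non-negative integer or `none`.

s_0={q,s}: !s=False s=True
s_1={q,s}: !s=False s=True
s_2={p,q,r,s}: !s=False s=True
s_3={p,r,s}: !s=False s=True
s_4={p,r}: !s=True s=False
s_5={p,r}: !s=True s=False
s_6={p,s}: !s=False s=True
s_7={}: !s=True s=False
F(!s) holds; first witness at position 4.

Answer: 4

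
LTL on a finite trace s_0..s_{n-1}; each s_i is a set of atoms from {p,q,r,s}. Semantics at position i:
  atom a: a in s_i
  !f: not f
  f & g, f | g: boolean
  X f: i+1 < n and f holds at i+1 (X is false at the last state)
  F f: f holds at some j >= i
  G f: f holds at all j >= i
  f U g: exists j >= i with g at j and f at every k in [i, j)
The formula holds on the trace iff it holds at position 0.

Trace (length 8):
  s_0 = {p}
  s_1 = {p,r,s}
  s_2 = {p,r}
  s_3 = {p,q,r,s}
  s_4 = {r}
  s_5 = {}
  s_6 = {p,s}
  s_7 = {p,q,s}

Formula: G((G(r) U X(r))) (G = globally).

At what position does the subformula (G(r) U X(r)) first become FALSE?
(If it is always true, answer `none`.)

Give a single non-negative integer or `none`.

Answer: 4

Derivation:
s_0={p}: (G(r) U X(r))=True G(r)=False r=False X(r)=True
s_1={p,r,s}: (G(r) U X(r))=True G(r)=False r=True X(r)=True
s_2={p,r}: (G(r) U X(r))=True G(r)=False r=True X(r)=True
s_3={p,q,r,s}: (G(r) U X(r))=True G(r)=False r=True X(r)=True
s_4={r}: (G(r) U X(r))=False G(r)=False r=True X(r)=False
s_5={}: (G(r) U X(r))=False G(r)=False r=False X(r)=False
s_6={p,s}: (G(r) U X(r))=False G(r)=False r=False X(r)=False
s_7={p,q,s}: (G(r) U X(r))=False G(r)=False r=False X(r)=False
G((G(r) U X(r))) holds globally = False
First violation at position 4.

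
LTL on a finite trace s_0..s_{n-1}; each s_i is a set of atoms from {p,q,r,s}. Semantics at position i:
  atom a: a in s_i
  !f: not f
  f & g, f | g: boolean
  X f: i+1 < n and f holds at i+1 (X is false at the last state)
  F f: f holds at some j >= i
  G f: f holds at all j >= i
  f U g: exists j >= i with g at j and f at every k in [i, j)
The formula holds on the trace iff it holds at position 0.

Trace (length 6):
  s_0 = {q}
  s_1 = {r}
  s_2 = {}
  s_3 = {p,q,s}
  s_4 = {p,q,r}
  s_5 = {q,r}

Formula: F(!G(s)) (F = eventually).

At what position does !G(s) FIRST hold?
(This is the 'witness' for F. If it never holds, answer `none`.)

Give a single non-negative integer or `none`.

Answer: 0

Derivation:
s_0={q}: !G(s)=True G(s)=False s=False
s_1={r}: !G(s)=True G(s)=False s=False
s_2={}: !G(s)=True G(s)=False s=False
s_3={p,q,s}: !G(s)=True G(s)=False s=True
s_4={p,q,r}: !G(s)=True G(s)=False s=False
s_5={q,r}: !G(s)=True G(s)=False s=False
F(!G(s)) holds; first witness at position 0.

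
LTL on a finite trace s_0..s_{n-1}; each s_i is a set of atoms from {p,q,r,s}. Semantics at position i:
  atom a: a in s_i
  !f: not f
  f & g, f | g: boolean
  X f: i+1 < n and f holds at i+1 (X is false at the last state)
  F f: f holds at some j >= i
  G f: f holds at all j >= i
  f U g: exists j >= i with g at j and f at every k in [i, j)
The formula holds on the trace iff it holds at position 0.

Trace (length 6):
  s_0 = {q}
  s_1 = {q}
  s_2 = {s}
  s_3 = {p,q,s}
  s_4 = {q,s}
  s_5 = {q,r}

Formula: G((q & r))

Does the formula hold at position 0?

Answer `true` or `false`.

Answer: false

Derivation:
s_0={q}: G((q & r))=False (q & r)=False q=True r=False
s_1={q}: G((q & r))=False (q & r)=False q=True r=False
s_2={s}: G((q & r))=False (q & r)=False q=False r=False
s_3={p,q,s}: G((q & r))=False (q & r)=False q=True r=False
s_4={q,s}: G((q & r))=False (q & r)=False q=True r=False
s_5={q,r}: G((q & r))=True (q & r)=True q=True r=True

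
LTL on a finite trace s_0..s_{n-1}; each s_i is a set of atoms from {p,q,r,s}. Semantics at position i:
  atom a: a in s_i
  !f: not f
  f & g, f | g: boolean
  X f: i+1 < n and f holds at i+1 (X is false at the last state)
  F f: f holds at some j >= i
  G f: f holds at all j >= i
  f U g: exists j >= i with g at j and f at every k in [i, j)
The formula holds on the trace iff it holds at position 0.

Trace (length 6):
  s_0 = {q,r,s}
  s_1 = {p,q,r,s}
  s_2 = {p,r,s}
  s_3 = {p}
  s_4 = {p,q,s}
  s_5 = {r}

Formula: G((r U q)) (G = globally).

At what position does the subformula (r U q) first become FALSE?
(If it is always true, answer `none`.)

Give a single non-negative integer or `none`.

Answer: 2

Derivation:
s_0={q,r,s}: (r U q)=True r=True q=True
s_1={p,q,r,s}: (r U q)=True r=True q=True
s_2={p,r,s}: (r U q)=False r=True q=False
s_3={p}: (r U q)=False r=False q=False
s_4={p,q,s}: (r U q)=True r=False q=True
s_5={r}: (r U q)=False r=True q=False
G((r U q)) holds globally = False
First violation at position 2.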